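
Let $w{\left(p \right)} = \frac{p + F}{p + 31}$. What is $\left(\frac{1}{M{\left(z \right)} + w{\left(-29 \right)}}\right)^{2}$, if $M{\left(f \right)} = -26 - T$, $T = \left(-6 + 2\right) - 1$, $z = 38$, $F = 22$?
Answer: $\frac{4}{2401} \approx 0.001666$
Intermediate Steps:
$T = -5$ ($T = -4 - 1 = -5$)
$M{\left(f \right)} = -21$ ($M{\left(f \right)} = -26 - -5 = -26 + 5 = -21$)
$w{\left(p \right)} = \frac{22 + p}{31 + p}$ ($w{\left(p \right)} = \frac{p + 22}{p + 31} = \frac{22 + p}{31 + p}$)
$\left(\frac{1}{M{\left(z \right)} + w{\left(-29 \right)}}\right)^{2} = \left(\frac{1}{-21 + \frac{22 - 29}{31 - 29}}\right)^{2} = \left(\frac{1}{-21 + \frac{1}{2} \left(-7\right)}\right)^{2} = \left(\frac{1}{-21 - \frac{7}{2}}\right)^{2} = \left(\frac{1}{- \frac{49}{2}}\right)^{2} = \left(- \frac{2}{49}\right)^{2} = \frac{4}{2401}$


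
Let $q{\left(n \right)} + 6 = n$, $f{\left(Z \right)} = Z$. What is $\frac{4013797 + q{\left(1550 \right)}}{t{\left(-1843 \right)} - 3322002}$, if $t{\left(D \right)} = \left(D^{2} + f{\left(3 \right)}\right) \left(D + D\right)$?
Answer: $- \frac{4015341}{12523381274} \approx -0.00032063$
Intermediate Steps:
$q{\left(n \right)} = -6 + n$
$t{\left(D \right)} = 2 D \left(3 + D^{2}\right)$ ($t{\left(D \right)} = \left(D^{2} + 3\right) \left(D + D\right) = \left(3 + D^{2}\right) 2 D = 2 D \left(3 + D^{2}\right)$)
$\frac{4013797 + q{\left(1550 \right)}}{t{\left(-1843 \right)} - 3322002} = \frac{4013797 + \left(-6 + 1550\right)}{2 \left(-1843\right) \left(3 + \left(-1843\right)^{2}\right) - 3322002} = \frac{4013797 + 1544}{2 \left(-1843\right) \left(3 + 3396649\right) - 3322002} = \frac{4015341}{2 \left(-1843\right) 3396652 - 3322002} = \frac{4015341}{-12520059272 - 3322002} = \frac{4015341}{-12523381274} = 4015341 \left(- \frac{1}{12523381274}\right) = - \frac{4015341}{12523381274}$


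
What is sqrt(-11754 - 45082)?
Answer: 2*I*sqrt(14209) ≈ 238.4*I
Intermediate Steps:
sqrt(-11754 - 45082) = sqrt(-56836) = 2*I*sqrt(14209)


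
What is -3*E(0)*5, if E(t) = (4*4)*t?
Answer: 0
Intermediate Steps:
E(t) = 16*t
-3*E(0)*5 = -48*0*5 = -3*0*5 = 0*5 = 0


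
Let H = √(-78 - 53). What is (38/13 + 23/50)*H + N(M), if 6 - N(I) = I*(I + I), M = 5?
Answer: -44 + 2199*I*√131/650 ≈ -44.0 + 38.721*I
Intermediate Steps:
H = I*√131 (H = √(-131) = I*√131 ≈ 11.446*I)
N(I) = 6 - 2*I² (N(I) = 6 - I*(I + I) = 6 - I*2*I = 6 - 2*I²)
(38/13 + 23/50)*H + N(M) = (38/13 + 23/50)*(I*√131) + (6 - 2*5²) = (38*(1/13) + 23*(1/50))*(I*√131) + (6 - 2*25) = (38/13 + 23/50)*(I*√131) + (6 - 50) = 2199*(I*√131)/650 - 44 = 2199*I*√131/650 - 44 = -44 + 2199*I*√131/650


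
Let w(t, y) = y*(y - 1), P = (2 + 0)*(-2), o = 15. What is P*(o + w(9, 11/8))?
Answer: -993/16 ≈ -62.063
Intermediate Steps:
P = -4 (P = 2*(-2) = -4)
w(t, y) = y*(-1 + y)
P*(o + w(9, 11/8)) = -4*(15 + (11/8)*(-1 + 11/8)) = -4*(15 + (11*(⅛))*(-1 + 11*(⅛))) = -4*(15 + 11*(-1 + 11/8)/8) = -4*(15 + (11/8)*(3/8)) = -4*(15 + 33/64) = -4*993/64 = -993/16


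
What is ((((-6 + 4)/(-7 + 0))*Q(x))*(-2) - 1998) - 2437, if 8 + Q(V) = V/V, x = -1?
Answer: -4431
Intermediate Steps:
Q(V) = -7 (Q(V) = -8 + V/V = -8 + 1 = -7)
((((-6 + 4)/(-7 + 0))*Q(x))*(-2) - 1998) - 2437 = ((((-6 + 4)/(-7 + 0))*(-7))*(-2) - 1998) - 2437 = ((-2/(-7)*(-7))*(-2) - 1998) - 2437 = ((-2*(-⅐)*(-7))*(-2) - 1998) - 2437 = (((2/7)*(-7))*(-2) - 1998) - 2437 = (-2*(-2) - 1998) - 2437 = (4 - 1998) - 2437 = -1994 - 2437 = -4431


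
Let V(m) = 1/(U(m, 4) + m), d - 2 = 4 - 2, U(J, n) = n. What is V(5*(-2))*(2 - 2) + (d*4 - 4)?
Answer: 12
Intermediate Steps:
d = 4 (d = 2 + (4 - 2) = 2 + 2 = 4)
V(m) = 1/(4 + m)
V(5*(-2))*(2 - 2) + (d*4 - 4) = (2 - 2)/(4 + 5*(-2)) + (4*4 - 4) = 0/(4 - 10) + (16 - 4) = 0/(-6) + 12 = -⅙*0 + 12 = 0 + 12 = 12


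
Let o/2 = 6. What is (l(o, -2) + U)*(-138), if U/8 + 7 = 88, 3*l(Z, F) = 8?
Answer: -89792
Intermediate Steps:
o = 12 (o = 2*6 = 12)
l(Z, F) = 8/3 (l(Z, F) = (⅓)*8 = 8/3)
U = 648 (U = -56 + 8*88 = -56 + 704 = 648)
(l(o, -2) + U)*(-138) = (8/3 + 648)*(-138) = (1952/3)*(-138) = -89792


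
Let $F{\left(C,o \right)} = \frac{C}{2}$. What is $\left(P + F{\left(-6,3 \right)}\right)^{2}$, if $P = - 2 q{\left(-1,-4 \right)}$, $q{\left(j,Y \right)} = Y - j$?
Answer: $9$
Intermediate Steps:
$F{\left(C,o \right)} = \frac{C}{2}$ ($F{\left(C,o \right)} = C \frac{1}{2} = \frac{C}{2}$)
$P = 6$ ($P = - 2 \left(-4 - -1\right) = - 2 \left(-4 + 1\right) = \left(-2\right) \left(-3\right) = 6$)
$\left(P + F{\left(-6,3 \right)}\right)^{2} = \left(6 + \frac{1}{2} \left(-6\right)\right)^{2} = \left(6 - 3\right)^{2} = 3^{2} = 9$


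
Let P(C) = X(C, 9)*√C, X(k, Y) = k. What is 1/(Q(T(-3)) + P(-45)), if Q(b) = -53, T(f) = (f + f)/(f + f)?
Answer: I/(-53*I + 135*√5) ≈ -0.00056423 + 0.0032136*I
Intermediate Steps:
T(f) = 1 (T(f) = (2*f)/((2*f)) = (2*f)*(1/(2*f)) = 1)
P(C) = C^(3/2) (P(C) = C*√C = C^(3/2))
1/(Q(T(-3)) + P(-45)) = 1/(-53 + (-45)^(3/2)) = 1/(-53 - 135*I*√5)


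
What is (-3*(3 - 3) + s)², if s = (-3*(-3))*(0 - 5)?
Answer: 2025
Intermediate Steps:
s = -45 (s = 9*(-5) = -45)
(-3*(3 - 3) + s)² = (-3*(3 - 3) - 45)² = (-3*0 - 45)² = (0 - 45)² = (-45)² = 2025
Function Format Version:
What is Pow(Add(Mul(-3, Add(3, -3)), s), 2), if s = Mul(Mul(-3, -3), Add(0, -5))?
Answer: 2025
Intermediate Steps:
s = -45 (s = Mul(9, -5) = -45)
Pow(Add(Mul(-3, Add(3, -3)), s), 2) = Pow(Add(Mul(-3, Add(3, -3)), -45), 2) = Pow(Add(Mul(-3, 0), -45), 2) = Pow(Add(0, -45), 2) = Pow(-45, 2) = 2025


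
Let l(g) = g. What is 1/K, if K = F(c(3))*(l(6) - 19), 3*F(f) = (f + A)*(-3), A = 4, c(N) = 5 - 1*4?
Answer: 1/65 ≈ 0.015385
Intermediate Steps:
c(N) = 1 (c(N) = 5 - 4 = 1)
F(f) = -4 - f (F(f) = ((f + 4)*(-3))/3 = ((4 + f)*(-3))/3 = (-12 - 3*f)/3 = -4 - f)
K = 65 (K = (-4 - 1*1)*(6 - 19) = (-4 - 1)*(-13) = -5*(-13) = 65)
1/K = 1/65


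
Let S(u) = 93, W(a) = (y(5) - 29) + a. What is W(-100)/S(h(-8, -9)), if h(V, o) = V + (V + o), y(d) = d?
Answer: -4/3 ≈ -1.3333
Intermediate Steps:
h(V, o) = o + 2*V
W(a) = -24 + a (W(a) = (5 - 29) + a = -24 + a)
W(-100)/S(h(-8, -9)) = (-24 - 100)/93 = -124*1/93 = -4/3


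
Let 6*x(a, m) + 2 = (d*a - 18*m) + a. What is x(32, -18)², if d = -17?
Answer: 9025/9 ≈ 1002.8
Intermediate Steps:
x(a, m) = -⅓ - 3*m - 8*a/3 (x(a, m) = -⅓ + ((-17*a - 18*m) + a)/6 = -⅓ + ((-18*m - 17*a) + a)/6 = -⅓ + (-18*m - 16*a)/6 = -⅓ + (-3*m - 8*a/3) = -⅓ - 3*m - 8*a/3)
x(32, -18)² = (-⅓ - 3*(-18) - 8/3*32)² = (-⅓ + 54 - 256/3)² = (-95/3)² = 9025/9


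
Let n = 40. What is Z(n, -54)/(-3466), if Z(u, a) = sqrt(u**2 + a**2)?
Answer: -sqrt(1129)/1733 ≈ -0.019389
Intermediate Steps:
Z(u, a) = sqrt(a**2 + u**2)
Z(n, -54)/(-3466) = sqrt((-54)**2 + 40**2)/(-3466) = sqrt(2916 + 1600)*(-1/3466) = sqrt(4516)*(-1/3466) = (2*sqrt(1129))*(-1/3466) = -sqrt(1129)/1733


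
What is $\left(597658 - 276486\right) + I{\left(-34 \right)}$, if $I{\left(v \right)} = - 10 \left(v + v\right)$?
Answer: $321852$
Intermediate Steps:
$I{\left(v \right)} = - 20 v$ ($I{\left(v \right)} = - 10 \cdot 2 v = - 20 v$)
$\left(597658 - 276486\right) + I{\left(-34 \right)} = \left(597658 - 276486\right) - -680 = \left(597658 - 276486\right) + 680 = 321172 + 680 = 321852$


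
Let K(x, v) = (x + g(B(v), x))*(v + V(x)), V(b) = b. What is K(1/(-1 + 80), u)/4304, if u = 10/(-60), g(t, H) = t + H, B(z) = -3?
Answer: 17155/161167584 ≈ 0.00010644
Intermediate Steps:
g(t, H) = H + t
u = -⅙ (u = 10*(-1/60) = -⅙ ≈ -0.16667)
K(x, v) = (-3 + 2*x)*(v + x) (K(x, v) = (x + (x - 3))*(v + x) = (x + (-3 + x))*(v + x) = (-3 + 2*x)*(v + x))
K(1/(-1 + 80), u)/4304 = ((1/(-1 + 80))² - 1/(6*(-1 + 80)) - (-3 + 1/(-1 + 80))/6 + (-3 + 1/(-1 + 80))/(-1 + 80))/4304 = ((1/79)² - ⅙/79 - (-3 + 1/79)/6 + (-3 + 1/79)/79)*(1/4304) = ((1/79)² - ⅙*1/79 - (-3 + 1/79)/6 + (-3 + 1/79)/79)*(1/4304) = (1/6241 - 1/474 - ⅙*(-236/79) + (1/79)*(-236/79))*(1/4304) = (1/6241 - 1/474 + 118/237 - 236/6241)*(1/4304) = (17155/37446)*(1/4304) = 17155/161167584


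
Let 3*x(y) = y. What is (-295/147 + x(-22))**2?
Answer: 1885129/21609 ≈ 87.238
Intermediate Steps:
x(y) = y/3
(-295/147 + x(-22))**2 = (-295/147 + (1/3)*(-22))**2 = (-295*1/147 - 22/3)**2 = (-295/147 - 22/3)**2 = (-1373/147)**2 = 1885129/21609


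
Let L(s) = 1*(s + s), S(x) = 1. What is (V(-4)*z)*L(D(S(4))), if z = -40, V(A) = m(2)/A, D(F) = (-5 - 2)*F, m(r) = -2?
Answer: 280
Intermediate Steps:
D(F) = -7*F
V(A) = -2/A
L(s) = 2*s (L(s) = 1*(2*s) = 2*s)
(V(-4)*z)*L(D(S(4))) = (-2/(-4)*(-40))*(2*(-7*1)) = (-2*(-1/4)*(-40))*(2*(-7)) = ((1/2)*(-40))*(-14) = -20*(-14) = 280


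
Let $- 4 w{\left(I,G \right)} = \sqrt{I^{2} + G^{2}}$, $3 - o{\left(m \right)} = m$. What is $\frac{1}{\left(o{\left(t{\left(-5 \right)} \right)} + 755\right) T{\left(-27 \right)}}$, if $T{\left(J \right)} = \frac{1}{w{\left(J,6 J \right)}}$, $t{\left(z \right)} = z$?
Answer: $- \frac{27 \sqrt{37}}{3052} \approx -0.053812$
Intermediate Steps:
$o{\left(m \right)} = 3 - m$
$w{\left(I,G \right)} = - \frac{\sqrt{G^{2} + I^{2}}}{4}$ ($w{\left(I,G \right)} = - \frac{\sqrt{I^{2} + G^{2}}}{4} = - \frac{\sqrt{G^{2} + I^{2}}}{4}$)
$T{\left(J \right)} = - \frac{4 \sqrt{37}}{37 \sqrt{J^{2}}}$ ($T{\left(J \right)} = \frac{1}{\left(- \frac{1}{4}\right) \sqrt{\left(6 J\right)^{2} + J^{2}}} = \frac{1}{\left(- \frac{1}{4}\right) \sqrt{36 J^{2} + J^{2}}} = \frac{1}{\left(- \frac{1}{4}\right) \sqrt{37 J^{2}}} = \frac{1}{\left(- \frac{1}{4}\right) \sqrt{37} \sqrt{J^{2}}} = - \frac{4 \sqrt{37}}{37 \sqrt{J^{2}}}$)
$\frac{1}{\left(o{\left(t{\left(-5 \right)} \right)} + 755\right) T{\left(-27 \right)}} = \frac{1}{\left(\left(3 - -5\right) + 755\right) \left(- \frac{4 \sqrt{37}}{37 \cdot 27}\right)} = \frac{1}{\left(\left(3 + 5\right) + 755\right) \left(- \frac{4 \sqrt{37}}{37 \cdot 27}\right)} = \frac{1}{\left(8 + 755\right) \left(\left(- \frac{4}{37}\right) \sqrt{37} \cdot \frac{1}{27}\right)} = \frac{1}{763 \left(- \frac{4 \sqrt{37}}{999}\right)} = \frac{\left(- \frac{27}{4}\right) \sqrt{37}}{763} = - \frac{27 \sqrt{37}}{3052}$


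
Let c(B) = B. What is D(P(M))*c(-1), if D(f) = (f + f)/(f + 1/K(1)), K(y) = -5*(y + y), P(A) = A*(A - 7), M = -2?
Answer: -360/179 ≈ -2.0112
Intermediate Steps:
P(A) = A*(-7 + A)
K(y) = -10*y
D(f) = 2*f/(-⅒ + f) (D(f) = (f + f)/(f + 1/(-10*1)) = (2*f)/(f + 1/(-10)) = (2*f)/(f - ⅒) = (2*f)/(-⅒ + f) = 2*f/(-⅒ + f))
D(P(M))*c(-1) = (20*(-2*(-7 - 2))/(-1 + 10*(-2*(-7 - 2))))*(-1) = (20*(-2*(-9))/(-1 + 10*(-2*(-9))))*(-1) = (20*18/(-1 + 10*18))*(-1) = (20*18/(-1 + 180))*(-1) = (20*18/179)*(-1) = (20*18*(1/179))*(-1) = (360/179)*(-1) = -360/179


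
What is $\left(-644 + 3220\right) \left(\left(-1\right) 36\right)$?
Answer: $-92736$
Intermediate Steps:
$\left(-644 + 3220\right) \left(\left(-1\right) 36\right) = 2576 \left(-36\right) = -92736$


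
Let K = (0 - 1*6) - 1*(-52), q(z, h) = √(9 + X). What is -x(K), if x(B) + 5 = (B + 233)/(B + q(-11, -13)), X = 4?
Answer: -773/701 + 93*√13/701 ≈ -0.62437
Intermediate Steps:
q(z, h) = √13 (q(z, h) = √(9 + 4) = √13)
K = 46 (K = (0 - 6) + 52 = -6 + 52 = 46)
x(B) = -5 + (233 + B)/(B + √13) (x(B) = -5 + (B + 233)/(B + √13) = -5 + (233 + B)/(B + √13))
-x(K) = -(233 - 5*√13 - 4*46)/(46 + √13) = -(233 - 5*√13 - 184)/(46 + √13) = -(49 - 5*√13)/(46 + √13)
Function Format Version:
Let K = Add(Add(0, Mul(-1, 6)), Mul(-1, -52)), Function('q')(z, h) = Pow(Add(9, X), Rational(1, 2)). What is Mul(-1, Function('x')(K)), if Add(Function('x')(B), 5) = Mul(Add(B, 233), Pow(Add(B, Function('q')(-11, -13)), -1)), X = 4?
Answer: Add(Rational(-773, 701), Mul(Rational(93, 701), Pow(13, Rational(1, 2)))) ≈ -0.62437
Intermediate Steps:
Function('q')(z, h) = Pow(13, Rational(1, 2)) (Function('q')(z, h) = Pow(Add(9, 4), Rational(1, 2)) = Pow(13, Rational(1, 2)))
K = 46 (K = Add(Add(0, -6), 52) = Add(-6, 52) = 46)
Function('x')(B) = Add(-5, Mul(Pow(Add(B, Pow(13, Rational(1, 2))), -1), Add(233, B))) (Function('x')(B) = Add(-5, Mul(Add(B, 233), Pow(Add(B, Pow(13, Rational(1, 2))), -1))) = Add(-5, Mul(Add(233, B), Pow(Add(B, Pow(13, Rational(1, 2))), -1))) = Add(-5, Mul(Pow(Add(B, Pow(13, Rational(1, 2))), -1), Add(233, B))))
Mul(-1, Function('x')(K)) = Mul(-1, Mul(Pow(Add(46, Pow(13, Rational(1, 2))), -1), Add(233, Mul(-5, Pow(13, Rational(1, 2))), Mul(-4, 46)))) = Mul(-1, Mul(Pow(Add(46, Pow(13, Rational(1, 2))), -1), Add(233, Mul(-5, Pow(13, Rational(1, 2))), -184))) = Mul(-1, Mul(Pow(Add(46, Pow(13, Rational(1, 2))), -1), Add(49, Mul(-5, Pow(13, Rational(1, 2)))))) = Mul(-1, Pow(Add(46, Pow(13, Rational(1, 2))), -1), Add(49, Mul(-5, Pow(13, Rational(1, 2)))))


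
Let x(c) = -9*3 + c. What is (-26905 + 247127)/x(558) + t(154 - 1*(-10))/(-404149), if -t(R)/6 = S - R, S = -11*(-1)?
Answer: 89002013620/214603119 ≈ 414.73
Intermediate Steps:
S = 11
t(R) = -66 + 6*R (t(R) = -6*(11 - R) = -66 + 6*R)
x(c) = -27 + c
(-26905 + 247127)/x(558) + t(154 - 1*(-10))/(-404149) = (-26905 + 247127)/(-27 + 558) + (-66 + 6*(154 - 1*(-10)))/(-404149) = 220222/531 + (-66 + 6*(154 + 10))*(-1/404149) = 220222*(1/531) + (-66 + 6*164)*(-1/404149) = 220222/531 + (-66 + 984)*(-1/404149) = 220222/531 + 918*(-1/404149) = 220222/531 - 918/404149 = 89002013620/214603119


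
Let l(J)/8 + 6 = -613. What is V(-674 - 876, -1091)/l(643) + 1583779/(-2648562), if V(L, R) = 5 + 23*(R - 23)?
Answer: 30002669573/6557839512 ≈ 4.5751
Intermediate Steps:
l(J) = -4952 (l(J) = -48 + 8*(-613) = -48 - 4904 = -4952)
V(L, R) = -524 + 23*R (V(L, R) = 5 + 23*(-23 + R) = 5 + (-529 + 23*R) = -524 + 23*R)
V(-674 - 876, -1091)/l(643) + 1583779/(-2648562) = (-524 + 23*(-1091))/(-4952) + 1583779/(-2648562) = (-524 - 25093)*(-1/4952) + 1583779*(-1/2648562) = -25617*(-1/4952) - 1583779/2648562 = 25617/4952 - 1583779/2648562 = 30002669573/6557839512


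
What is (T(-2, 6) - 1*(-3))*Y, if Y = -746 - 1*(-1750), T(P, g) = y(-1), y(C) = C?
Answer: 2008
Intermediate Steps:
T(P, g) = -1
Y = 1004 (Y = -746 + 1750 = 1004)
(T(-2, 6) - 1*(-3))*Y = (-1 - 1*(-3))*1004 = (-1 + 3)*1004 = 2*1004 = 2008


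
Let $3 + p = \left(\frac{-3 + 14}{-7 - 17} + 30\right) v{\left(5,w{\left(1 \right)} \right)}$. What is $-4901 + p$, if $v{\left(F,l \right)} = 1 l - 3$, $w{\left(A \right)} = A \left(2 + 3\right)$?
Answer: $- \frac{58139}{12} \approx -4844.9$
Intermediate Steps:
$w{\left(A \right)} = 5 A$ ($w{\left(A \right)} = A 5 = 5 A$)
$v{\left(F,l \right)} = -3 + l$ ($v{\left(F,l \right)} = l - 3 = -3 + l$)
$p = \frac{673}{12}$ ($p = -3 + \left(\frac{-3 + 14}{-7 - 17} + 30\right) \left(-3 + 5 \cdot 1\right) = -3 + \left(\frac{11}{-24} + 30\right) \left(-3 + 5\right) = -3 + \left(11 \left(- \frac{1}{24}\right) + 30\right) 2 = -3 + \left(- \frac{11}{24} + 30\right) 2 = -3 + \frac{709}{24} \cdot 2 = -3 + \frac{709}{12} = \frac{673}{12} \approx 56.083$)
$-4901 + p = -4901 + \frac{673}{12} = - \frac{58139}{12}$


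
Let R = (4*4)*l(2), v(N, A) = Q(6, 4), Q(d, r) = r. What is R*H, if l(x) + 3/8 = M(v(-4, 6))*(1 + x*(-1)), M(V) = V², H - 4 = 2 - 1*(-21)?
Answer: -7074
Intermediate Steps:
v(N, A) = 4
H = 27 (H = 4 + (2 - 1*(-21)) = 4 + (2 + 21) = 4 + 23 = 27)
l(x) = 125/8 - 16*x (l(x) = -3/8 + 4²*(1 + x*(-1)) = -3/8 + 16*(1 - x) = -3/8 + (16 - 16*x) = 125/8 - 16*x)
R = -262 (R = (4*4)*(125/8 - 16*2) = 16*(125/8 - 32) = 16*(-131/8) = -262)
R*H = -262*27 = -7074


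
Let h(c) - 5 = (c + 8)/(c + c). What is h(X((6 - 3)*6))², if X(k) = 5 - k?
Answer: 18225/676 ≈ 26.960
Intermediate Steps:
h(c) = 5 + (8 + c)/(2*c) (h(c) = 5 + (c + 8)/(c + c) = 5 + (8 + c)/((2*c)) = 5 + (8 + c)*(1/(2*c)) = 5 + (8 + c)/(2*c))
h(X((6 - 3)*6))² = (11/2 + 4/(5 - (6 - 3)*6))² = (11/2 + 4/(5 - 3*6))² = (11/2 + 4/(5 - 1*18))² = (11/2 + 4/(5 - 18))² = (11/2 + 4/(-13))² = (11/2 + 4*(-1/13))² = (11/2 - 4/13)² = (135/26)² = 18225/676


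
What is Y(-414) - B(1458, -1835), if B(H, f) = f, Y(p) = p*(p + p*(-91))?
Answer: -15423805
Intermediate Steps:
Y(p) = -90*p² (Y(p) = p*(p - 91*p) = p*(-90*p) = -90*p²)
Y(-414) - B(1458, -1835) = -90*(-414)² - 1*(-1835) = -90*171396 + 1835 = -15425640 + 1835 = -15423805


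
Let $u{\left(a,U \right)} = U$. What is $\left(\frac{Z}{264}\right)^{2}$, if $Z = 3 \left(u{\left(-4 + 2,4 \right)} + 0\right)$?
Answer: $\frac{1}{484} \approx 0.0020661$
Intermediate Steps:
$Z = 12$ ($Z = 3 \left(4 + 0\right) = 3 \cdot 4 = 12$)
$\left(\frac{Z}{264}\right)^{2} = \left(\frac{12}{264}\right)^{2} = \left(12 \cdot \frac{1}{264}\right)^{2} = \left(\frac{1}{22}\right)^{2} = \frac{1}{484}$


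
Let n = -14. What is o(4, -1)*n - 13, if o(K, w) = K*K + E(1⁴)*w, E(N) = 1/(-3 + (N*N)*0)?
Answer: -725/3 ≈ -241.67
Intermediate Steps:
E(N) = -⅓ (E(N) = 1/(-3 + N²*0) = 1/(-3 + 0) = 1/(-3) = -⅓)
o(K, w) = K² - w/3 (o(K, w) = K*K - w/3 = K² - w/3)
o(4, -1)*n - 13 = (4² - ⅓*(-1))*(-14) - 13 = (16 + ⅓)*(-14) - 13 = (49/3)*(-14) - 13 = -686/3 - 13 = -725/3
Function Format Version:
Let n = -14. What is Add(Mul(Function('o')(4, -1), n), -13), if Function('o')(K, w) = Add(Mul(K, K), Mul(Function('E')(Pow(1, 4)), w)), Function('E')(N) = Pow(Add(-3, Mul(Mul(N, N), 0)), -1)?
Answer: Rational(-725, 3) ≈ -241.67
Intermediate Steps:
Function('E')(N) = Rational(-1, 3) (Function('E')(N) = Pow(Add(-3, Mul(Pow(N, 2), 0)), -1) = Pow(Add(-3, 0), -1) = Pow(-3, -1) = Rational(-1, 3))
Function('o')(K, w) = Add(Pow(K, 2), Mul(Rational(-1, 3), w)) (Function('o')(K, w) = Add(Mul(K, K), Mul(Rational(-1, 3), w)) = Add(Pow(K, 2), Mul(Rational(-1, 3), w)))
Add(Mul(Function('o')(4, -1), n), -13) = Add(Mul(Add(Pow(4, 2), Mul(Rational(-1, 3), -1)), -14), -13) = Add(Mul(Add(16, Rational(1, 3)), -14), -13) = Add(Mul(Rational(49, 3), -14), -13) = Add(Rational(-686, 3), -13) = Rational(-725, 3)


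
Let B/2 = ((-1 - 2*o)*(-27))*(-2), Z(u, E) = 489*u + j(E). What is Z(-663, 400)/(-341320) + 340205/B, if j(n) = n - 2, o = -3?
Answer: 5814681373/9215640 ≈ 630.96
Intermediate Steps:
j(n) = -2 + n
Z(u, E) = -2 + E + 489*u (Z(u, E) = 489*u + (-2 + E) = -2 + E + 489*u)
B = 540 (B = 2*(((-1 - 2*(-3))*(-27))*(-2)) = 2*(((-1 + 6)*(-27))*(-2)) = 2*((5*(-27))*(-2)) = 2*(-135*(-2)) = 2*270 = 540)
Z(-663, 400)/(-341320) + 340205/B = (-2 + 400 + 489*(-663))/(-341320) + 340205/540 = (-2 + 400 - 324207)*(-1/341320) + 340205*(1/540) = -323809*(-1/341320) + 68041/108 = 323809/341320 + 68041/108 = 5814681373/9215640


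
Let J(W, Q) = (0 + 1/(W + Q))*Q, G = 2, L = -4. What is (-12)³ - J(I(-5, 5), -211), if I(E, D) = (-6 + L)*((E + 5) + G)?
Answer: -399379/231 ≈ -1728.9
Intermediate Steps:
I(E, D) = -70 - 10*E (I(E, D) = (-6 - 4)*((E + 5) + 2) = -10*((5 + E) + 2) = -10*(7 + E) = -70 - 10*E)
J(W, Q) = Q/(Q + W) (J(W, Q) = (0 + 1/(Q + W))*Q = Q/(Q + W))
(-12)³ - J(I(-5, 5), -211) = (-12)³ - (-211)/(-211 + (-70 - 10*(-5))) = -1728 - (-211)/(-211 + (-70 + 50)) = -1728 - (-211)/(-211 - 20) = -1728 - (-211)/(-231) = -1728 - (-211)*(-1)/231 = -1728 - 1*211/231 = -1728 - 211/231 = -399379/231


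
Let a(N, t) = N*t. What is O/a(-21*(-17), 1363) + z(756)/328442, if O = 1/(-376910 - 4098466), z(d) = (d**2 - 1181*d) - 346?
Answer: -350220658048010989/357620406815414736 ≈ -0.97931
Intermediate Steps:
z(d) = -346 + d**2 - 1181*d
O = -1/4475376 (O = 1/(-4475376) = -1/4475376 ≈ -2.2344e-7)
O/a(-21*(-17), 1363) + z(756)/328442 = -1/(4475376*(-21*(-17)*1363)) + (-346 + 756**2 - 1181*756)/328442 = -1/(4475376*(357*1363)) + (-346 + 571536 - 892836)*(1/328442) = -1/4475376/486591 - 321646*1/328442 = -1/4475376*1/486591 - 160823/164221 = -1/2177677683216 - 160823/164221 = -350220658048010989/357620406815414736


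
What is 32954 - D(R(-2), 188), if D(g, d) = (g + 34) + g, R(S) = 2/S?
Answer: 32922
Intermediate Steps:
D(g, d) = 34 + 2*g (D(g, d) = (34 + g) + g = 34 + 2*g)
32954 - D(R(-2), 188) = 32954 - (34 + 2*(2/(-2))) = 32954 - (34 + 2*(2*(-½))) = 32954 - (34 + 2*(-1)) = 32954 - (34 - 2) = 32954 - 1*32 = 32954 - 32 = 32922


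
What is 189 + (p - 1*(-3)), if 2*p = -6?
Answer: 189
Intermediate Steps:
p = -3 (p = (½)*(-6) = -3)
189 + (p - 1*(-3)) = 189 + (-3 - 1*(-3)) = 189 + (-3 + 3) = 189 + 0 = 189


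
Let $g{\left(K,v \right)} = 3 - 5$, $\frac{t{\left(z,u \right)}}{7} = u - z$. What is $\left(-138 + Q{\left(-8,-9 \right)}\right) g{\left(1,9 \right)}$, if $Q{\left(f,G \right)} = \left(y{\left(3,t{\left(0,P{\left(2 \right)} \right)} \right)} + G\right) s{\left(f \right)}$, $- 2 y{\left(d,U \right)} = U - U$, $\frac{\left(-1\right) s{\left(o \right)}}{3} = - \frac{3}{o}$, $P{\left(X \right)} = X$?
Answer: $\frac{1023}{4} \approx 255.75$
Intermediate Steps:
$s{\left(o \right)} = \frac{9}{o}$ ($s{\left(o \right)} = - 3 \left(- \frac{3}{o}\right) = \frac{9}{o}$)
$t{\left(z,u \right)} = - 7 z + 7 u$ ($t{\left(z,u \right)} = 7 \left(u - z\right) = - 7 z + 7 u$)
$y{\left(d,U \right)} = 0$ ($y{\left(d,U \right)} = - \frac{U - U}{2} = \left(- \frac{1}{2}\right) 0 = 0$)
$g{\left(K,v \right)} = -2$ ($g{\left(K,v \right)} = 3 - 5 = -2$)
$Q{\left(f,G \right)} = \frac{9 G}{f}$ ($Q{\left(f,G \right)} = \left(0 + G\right) \frac{9}{f} = G \frac{9}{f} = \frac{9 G}{f}$)
$\left(-138 + Q{\left(-8,-9 \right)}\right) g{\left(1,9 \right)} = \left(-138 + 9 \left(-9\right) \frac{1}{-8}\right) \left(-2\right) = \left(-138 + 9 \left(-9\right) \left(- \frac{1}{8}\right)\right) \left(-2\right) = \left(-138 + \frac{81}{8}\right) \left(-2\right) = \left(- \frac{1023}{8}\right) \left(-2\right) = \frac{1023}{4}$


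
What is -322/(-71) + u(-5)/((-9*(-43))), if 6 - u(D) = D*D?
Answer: 123265/27477 ≈ 4.4861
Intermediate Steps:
u(D) = 6 - D**2 (u(D) = 6 - D*D = 6 - D**2)
-322/(-71) + u(-5)/((-9*(-43))) = -322/(-71) + (6 - 1*(-5)**2)/((-9*(-43))) = -322*(-1/71) + (6 - 1*25)/387 = 322/71 + (6 - 25)*(1/387) = 322/71 - 19*1/387 = 322/71 - 19/387 = 123265/27477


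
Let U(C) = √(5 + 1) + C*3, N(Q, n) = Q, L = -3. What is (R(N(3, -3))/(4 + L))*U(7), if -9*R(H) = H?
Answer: -7 - √6/3 ≈ -7.8165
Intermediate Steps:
R(H) = -H/9
U(C) = √6 + 3*C
(R(N(3, -3))/(4 + L))*U(7) = ((-⅑*3)/(4 - 3))*(√6 + 3*7) = (-⅓/1)*(√6 + 21) = (-⅓*1)*(21 + √6) = -(21 + √6)/3 = -7 - √6/3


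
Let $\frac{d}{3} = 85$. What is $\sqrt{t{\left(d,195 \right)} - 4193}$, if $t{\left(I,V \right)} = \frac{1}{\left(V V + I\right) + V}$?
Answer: $\frac{i \sqrt{3065187806}}{855} \approx 64.753 i$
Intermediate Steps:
$d = 255$ ($d = 3 \cdot 85 = 255$)
$t{\left(I,V \right)} = \frac{1}{I + V + V^{2}}$ ($t{\left(I,V \right)} = \frac{1}{\left(V^{2} + I\right) + V} = \frac{1}{\left(I + V^{2}\right) + V} = \frac{1}{I + V + V^{2}}$)
$\sqrt{t{\left(d,195 \right)} - 4193} = \sqrt{\frac{1}{255 + 195 + 195^{2}} - 4193} = \sqrt{\frac{1}{255 + 195 + 38025} - 4193} = \sqrt{\frac{1}{38475} - 4193} = \sqrt{- \frac{161325674}{38475}} = \frac{i \sqrt{3065187806}}{855}$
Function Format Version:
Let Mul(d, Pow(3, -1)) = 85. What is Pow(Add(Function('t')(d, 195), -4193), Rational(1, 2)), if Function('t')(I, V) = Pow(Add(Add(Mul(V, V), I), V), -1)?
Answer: Mul(Rational(1, 855), I, Pow(3065187806, Rational(1, 2))) ≈ Mul(64.753, I)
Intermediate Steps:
d = 255 (d = Mul(3, 85) = 255)
Function('t')(I, V) = Pow(Add(I, V, Pow(V, 2)), -1) (Function('t')(I, V) = Pow(Add(Add(Pow(V, 2), I), V), -1) = Pow(Add(Add(I, Pow(V, 2)), V), -1) = Pow(Add(I, V, Pow(V, 2)), -1))
Pow(Add(Function('t')(d, 195), -4193), Rational(1, 2)) = Pow(Add(Pow(Add(255, 195, Pow(195, 2)), -1), -4193), Rational(1, 2)) = Pow(Add(Pow(Add(255, 195, 38025), -1), -4193), Rational(1, 2)) = Pow(Add(Pow(38475, -1), -4193), Rational(1, 2)) = Pow(Add(Rational(1, 38475), -4193), Rational(1, 2)) = Pow(Rational(-161325674, 38475), Rational(1, 2)) = Mul(Rational(1, 855), I, Pow(3065187806, Rational(1, 2)))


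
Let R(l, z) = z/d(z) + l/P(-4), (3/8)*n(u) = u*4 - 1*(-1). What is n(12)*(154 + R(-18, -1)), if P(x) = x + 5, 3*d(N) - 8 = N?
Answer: 53144/3 ≈ 17715.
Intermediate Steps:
d(N) = 8/3 + N/3
n(u) = 8/3 + 32*u/3 (n(u) = 8*(u*4 - 1*(-1))/3 = 8*(4*u + 1)/3 = 8*(1 + 4*u)/3 = 8/3 + 32*u/3)
P(x) = 5 + x
R(l, z) = l + z/(8/3 + z/3) (R(l, z) = z/(8/3 + z/3) + l/(5 - 4) = z/(8/3 + z/3) + l/1 = z/(8/3 + z/3) + l*1 = z/(8/3 + z/3) + l = l + z/(8/3 + z/3))
n(12)*(154 + R(-18, -1)) = (8/3 + (32/3)*12)*(154 + (3*(-1) - 18*(8 - 1))/(8 - 1)) = (8/3 + 128)*(154 + (-3 - 18*7)/7) = 392*(154 + (-3 - 126)/7)/3 = 392*(154 + (1/7)*(-129))/3 = 392*(154 - 129/7)/3 = (392/3)*(949/7) = 53144/3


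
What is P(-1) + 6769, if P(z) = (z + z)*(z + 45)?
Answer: 6681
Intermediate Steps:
P(z) = 2*z*(45 + z) (P(z) = (2*z)*(45 + z) = 2*z*(45 + z))
P(-1) + 6769 = 2*(-1)*(45 - 1) + 6769 = 2*(-1)*44 + 6769 = -88 + 6769 = 6681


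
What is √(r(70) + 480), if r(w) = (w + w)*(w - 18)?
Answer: 4*√485 ≈ 88.091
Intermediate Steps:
r(w) = 2*w*(-18 + w) (r(w) = (2*w)*(-18 + w) = 2*w*(-18 + w))
√(r(70) + 480) = √(2*70*(-18 + 70) + 480) = √(2*70*52 + 480) = √(7280 + 480) = √7760 = 4*√485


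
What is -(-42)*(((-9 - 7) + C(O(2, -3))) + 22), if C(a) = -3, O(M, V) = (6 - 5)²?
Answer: 126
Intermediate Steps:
O(M, V) = 1 (O(M, V) = 1² = 1)
-(-42)*(((-9 - 7) + C(O(2, -3))) + 22) = -(-42)*(((-9 - 7) - 3) + 22) = -(-42)*((-16 - 3) + 22) = -(-42)*(-19 + 22) = -(-42)*3 = -14*(-9) = 126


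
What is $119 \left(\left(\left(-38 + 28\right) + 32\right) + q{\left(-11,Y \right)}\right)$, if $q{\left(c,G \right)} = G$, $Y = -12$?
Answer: $1190$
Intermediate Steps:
$119 \left(\left(\left(-38 + 28\right) + 32\right) + q{\left(-11,Y \right)}\right) = 119 \left(\left(\left(-38 + 28\right) + 32\right) - 12\right) = 119 \left(\left(-10 + 32\right) - 12\right) = 119 \left(22 - 12\right) = 119 \cdot 10 = 1190$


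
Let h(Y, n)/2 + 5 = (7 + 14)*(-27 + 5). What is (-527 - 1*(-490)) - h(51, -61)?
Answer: 897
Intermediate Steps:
h(Y, n) = -934 (h(Y, n) = -10 + 2*((7 + 14)*(-27 + 5)) = -10 + 2*(21*(-22)) = -10 + 2*(-462) = -10 - 924 = -934)
(-527 - 1*(-490)) - h(51, -61) = (-527 - 1*(-490)) - 1*(-934) = (-527 + 490) + 934 = -37 + 934 = 897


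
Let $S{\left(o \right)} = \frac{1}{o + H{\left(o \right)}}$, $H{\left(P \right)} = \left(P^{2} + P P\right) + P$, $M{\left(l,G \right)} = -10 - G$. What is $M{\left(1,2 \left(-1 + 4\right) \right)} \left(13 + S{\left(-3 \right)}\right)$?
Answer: $- \frac{628}{3} \approx -209.33$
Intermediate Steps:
$H{\left(P \right)} = P + 2 P^{2}$ ($H{\left(P \right)} = \left(P^{2} + P^{2}\right) + P = 2 P^{2} + P = P + 2 P^{2}$)
$S{\left(o \right)} = \frac{1}{o + o \left(1 + 2 o\right)}$
$M{\left(1,2 \left(-1 + 4\right) \right)} \left(13 + S{\left(-3 \right)}\right) = \left(-10 - 2 \left(-1 + 4\right)\right) \left(13 + \frac{1}{2 \left(-3\right) \left(1 - 3\right)}\right) = \left(-10 - 2 \cdot 3\right) \left(13 + \frac{1}{2} \left(- \frac{1}{3}\right) \frac{1}{-2}\right) = \left(-10 - 6\right) \left(13 + \frac{1}{2} \left(- \frac{1}{3}\right) \left(- \frac{1}{2}\right)\right) = \left(-10 - 6\right) \left(13 + \frac{1}{12}\right) = \left(-16\right) \frac{157}{12} = - \frac{628}{3}$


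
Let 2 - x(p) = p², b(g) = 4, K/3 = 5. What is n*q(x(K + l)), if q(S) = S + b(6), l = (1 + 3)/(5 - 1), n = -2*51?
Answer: 25500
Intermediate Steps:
K = 15 (K = 3*5 = 15)
n = -102
l = 1 (l = 4/4 = 4*(¼) = 1)
x(p) = 2 - p²
q(S) = 4 + S (q(S) = S + 4 = 4 + S)
n*q(x(K + l)) = -102*(4 + (2 - (15 + 1)²)) = -102*(4 + (2 - 1*16²)) = -102*(4 + (2 - 1*256)) = -102*(4 + (2 - 256)) = -102*(4 - 254) = -102*(-250) = 25500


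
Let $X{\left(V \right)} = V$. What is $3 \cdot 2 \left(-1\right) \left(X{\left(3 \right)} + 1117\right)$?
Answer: $-6720$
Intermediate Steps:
$3 \cdot 2 \left(-1\right) \left(X{\left(3 \right)} + 1117\right) = 3 \cdot 2 \left(-1\right) \left(3 + 1117\right) = 6 \left(-1\right) 1120 = \left(-6\right) 1120 = -6720$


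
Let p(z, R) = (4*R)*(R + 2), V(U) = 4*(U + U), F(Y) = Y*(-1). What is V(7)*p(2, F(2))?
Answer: 0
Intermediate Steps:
F(Y) = -Y
V(U) = 8*U (V(U) = 4*(2*U) = 8*U)
p(z, R) = 4*R*(2 + R) (p(z, R) = (4*R)*(2 + R) = 4*R*(2 + R))
V(7)*p(2, F(2)) = (8*7)*(4*(-1*2)*(2 - 1*2)) = 56*(4*(-2)*(2 - 2)) = 56*(4*(-2)*0) = 56*0 = 0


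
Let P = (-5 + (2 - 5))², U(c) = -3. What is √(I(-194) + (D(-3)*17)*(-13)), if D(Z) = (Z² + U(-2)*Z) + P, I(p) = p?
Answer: 2*I*√4579 ≈ 135.34*I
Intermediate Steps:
P = 64 (P = (-5 - 3)² = (-8)² = 64)
D(Z) = 64 + Z² - 3*Z (D(Z) = (Z² - 3*Z) + 64 = 64 + Z² - 3*Z)
√(I(-194) + (D(-3)*17)*(-13)) = √(-194 + ((64 + (-3)² - 3*(-3))*17)*(-13)) = √(-194 + ((64 + 9 + 9)*17)*(-13)) = √(-194 + (82*17)*(-13)) = √(-194 + 1394*(-13)) = √(-194 - 18122) = √(-18316) = 2*I*√4579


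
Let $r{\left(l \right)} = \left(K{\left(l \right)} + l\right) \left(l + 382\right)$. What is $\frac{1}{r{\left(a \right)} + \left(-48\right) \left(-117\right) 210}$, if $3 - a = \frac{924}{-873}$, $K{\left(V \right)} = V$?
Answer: $\frac{84681}{100134738326} \approx 8.4567 \cdot 10^{-7}$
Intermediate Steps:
$a = \frac{1181}{291}$ ($a = 3 - \frac{924}{-873} = 3 - 924 \left(- \frac{1}{873}\right) = 3 - - \frac{308}{291} = 3 + \frac{308}{291} = \frac{1181}{291} \approx 4.0584$)
$r{\left(l \right)} = 2 l \left(382 + l\right)$ ($r{\left(l \right)} = \left(l + l\right) \left(l + 382\right) = 2 l \left(382 + l\right)$)
$\frac{1}{r{\left(a \right)} + \left(-48\right) \left(-117\right) 210} = \frac{1}{2 \cdot \frac{1181}{291} \left(382 + \frac{1181}{291}\right) + \left(-48\right) \left(-117\right) 210} = \frac{1}{2 \cdot \frac{1181}{291} \cdot \frac{112343}{291} + 5616 \cdot 210} = \frac{1}{\frac{265354166}{84681} + 1179360} = \frac{1}{\frac{100134738326}{84681}} = \frac{84681}{100134738326}$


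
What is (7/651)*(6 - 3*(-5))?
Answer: 7/31 ≈ 0.22581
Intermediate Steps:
(7/651)*(6 - 3*(-5)) = (7*(1/651))*(6 + 15) = (1/93)*21 = 7/31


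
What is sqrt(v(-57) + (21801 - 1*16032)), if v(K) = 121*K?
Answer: 2*I*sqrt(282) ≈ 33.586*I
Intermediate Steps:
sqrt(v(-57) + (21801 - 1*16032)) = sqrt(121*(-57) + (21801 - 1*16032)) = sqrt(-6897 + (21801 - 16032)) = sqrt(-6897 + 5769) = sqrt(-1128) = 2*I*sqrt(282)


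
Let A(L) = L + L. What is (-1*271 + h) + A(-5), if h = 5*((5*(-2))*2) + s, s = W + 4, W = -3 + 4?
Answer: -376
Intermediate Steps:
W = 1
s = 5 (s = 1 + 4 = 5)
A(L) = 2*L
h = -95 (h = 5*((5*(-2))*2) + 5 = 5*(-10*2) + 5 = 5*(-20) + 5 = -100 + 5 = -95)
(-1*271 + h) + A(-5) = (-1*271 - 95) + 2*(-5) = (-271 - 95) - 10 = -366 - 10 = -376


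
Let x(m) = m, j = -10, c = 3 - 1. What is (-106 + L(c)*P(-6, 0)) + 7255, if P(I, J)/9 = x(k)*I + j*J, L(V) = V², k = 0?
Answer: 7149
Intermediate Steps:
c = 2
P(I, J) = -90*J (P(I, J) = 9*(0*I - 10*J) = 9*(0 - 10*J) = 9*(-10*J) = -90*J)
(-106 + L(c)*P(-6, 0)) + 7255 = (-106 + 2²*(-90*0)) + 7255 = (-106 + 4*0) + 7255 = (-106 + 0) + 7255 = -106 + 7255 = 7149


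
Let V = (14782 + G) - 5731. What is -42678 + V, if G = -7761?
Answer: -41388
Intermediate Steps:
V = 1290 (V = (14782 - 7761) - 5731 = 7021 - 5731 = 1290)
-42678 + V = -42678 + 1290 = -41388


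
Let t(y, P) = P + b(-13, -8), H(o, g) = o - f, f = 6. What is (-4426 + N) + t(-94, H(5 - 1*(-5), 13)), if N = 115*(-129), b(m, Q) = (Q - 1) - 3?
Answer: -19269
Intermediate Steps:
b(m, Q) = -4 + Q (b(m, Q) = (-1 + Q) - 3 = -4 + Q)
H(o, g) = -6 + o (H(o, g) = o - 1*6 = o - 6 = -6 + o)
N = -14835
t(y, P) = -12 + P (t(y, P) = P + (-4 - 8) = P - 12 = -12 + P)
(-4426 + N) + t(-94, H(5 - 1*(-5), 13)) = (-4426 - 14835) + (-12 + (-6 + (5 - 1*(-5)))) = -19261 + (-12 + (-6 + (5 + 5))) = -19261 + (-12 + (-6 + 10)) = -19261 + (-12 + 4) = -19261 - 8 = -19269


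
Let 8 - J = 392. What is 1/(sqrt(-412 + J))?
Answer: -I*sqrt(199)/398 ≈ -0.035444*I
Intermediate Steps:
J = -384 (J = 8 - 1*392 = 8 - 392 = -384)
1/(sqrt(-412 + J)) = 1/(sqrt(-412 - 384)) = 1/(sqrt(-796)) = 1/(2*I*sqrt(199)) = -I*sqrt(199)/398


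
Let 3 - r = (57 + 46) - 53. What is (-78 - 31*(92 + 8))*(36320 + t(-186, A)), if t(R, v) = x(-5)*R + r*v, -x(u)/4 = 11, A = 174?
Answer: -115444028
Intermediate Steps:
x(u) = -44 (x(u) = -4*11 = -44)
r = -47 (r = 3 - ((57 + 46) - 53) = 3 - (103 - 53) = 3 - 1*50 = 3 - 50 = -47)
t(R, v) = -47*v - 44*R (t(R, v) = -44*R - 47*v = -47*v - 44*R)
(-78 - 31*(92 + 8))*(36320 + t(-186, A)) = (-78 - 31*(92 + 8))*(36320 + (-47*174 - 44*(-186))) = (-78 - 31*100)*(36320 + (-8178 + 8184)) = (-78 - 3100)*(36320 + 6) = -3178*36326 = -115444028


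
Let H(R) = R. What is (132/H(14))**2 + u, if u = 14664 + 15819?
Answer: 1498023/49 ≈ 30572.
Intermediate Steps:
u = 30483
(132/H(14))**2 + u = (132/14)**2 + 30483 = (132*(1/14))**2 + 30483 = (66/7)**2 + 30483 = 4356/49 + 30483 = 1498023/49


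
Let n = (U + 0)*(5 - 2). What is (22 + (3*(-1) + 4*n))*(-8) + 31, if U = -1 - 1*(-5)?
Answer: -505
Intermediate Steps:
U = 4 (U = -1 + 5 = 4)
n = 12 (n = (4 + 0)*(5 - 2) = 4*3 = 12)
(22 + (3*(-1) + 4*n))*(-8) + 31 = (22 + (3*(-1) + 4*12))*(-8) + 31 = (22 + (-3 + 48))*(-8) + 31 = (22 + 45)*(-8) + 31 = 67*(-8) + 31 = -536 + 31 = -505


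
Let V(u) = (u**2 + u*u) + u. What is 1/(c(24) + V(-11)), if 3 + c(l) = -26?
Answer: 1/202 ≈ 0.0049505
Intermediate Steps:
V(u) = u + 2*u**2 (V(u) = (u**2 + u**2) + u = 2*u**2 + u = u + 2*u**2)
c(l) = -29 (c(l) = -3 - 26 = -29)
1/(c(24) + V(-11)) = 1/(-29 - 11*(1 + 2*(-11))) = 1/(-29 - 11*(1 - 22)) = 1/(-29 - 11*(-21)) = 1/(-29 + 231) = 1/202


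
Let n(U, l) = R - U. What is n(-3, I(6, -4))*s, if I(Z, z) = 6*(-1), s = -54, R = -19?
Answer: 864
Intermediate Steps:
I(Z, z) = -6
n(U, l) = -19 - U
n(-3, I(6, -4))*s = (-19 - 1*(-3))*(-54) = (-19 + 3)*(-54) = -16*(-54) = 864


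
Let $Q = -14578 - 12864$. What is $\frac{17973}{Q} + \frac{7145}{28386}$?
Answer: $- \frac{78527122}{194742153} \approx -0.40324$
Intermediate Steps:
$Q = -27442$
$\frac{17973}{Q} + \frac{7145}{28386} = \frac{17973}{-27442} + \frac{7145}{28386} = 17973 \left(- \frac{1}{27442}\right) + 7145 \cdot \frac{1}{28386} = - \frac{17973}{27442} + \frac{7145}{28386} = - \frac{78527122}{194742153}$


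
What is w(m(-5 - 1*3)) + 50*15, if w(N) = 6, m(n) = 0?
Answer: 756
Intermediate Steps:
w(m(-5 - 1*3)) + 50*15 = 6 + 50*15 = 6 + 750 = 756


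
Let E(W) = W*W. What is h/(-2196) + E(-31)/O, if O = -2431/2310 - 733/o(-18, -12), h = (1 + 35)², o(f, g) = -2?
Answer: 4773813/2340692 ≈ 2.0395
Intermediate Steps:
h = 1296 (h = 36² = 1296)
O = 38372/105 (O = -2431/2310 - 733/(-2) = -2431*1/2310 - 733*(-½) = -221/210 + 733/2 = 38372/105 ≈ 365.45)
E(W) = W²
h/(-2196) + E(-31)/O = 1296/(-2196) + (-31)²/(38372/105) = 1296*(-1/2196) + 961*(105/38372) = -36/61 + 100905/38372 = 4773813/2340692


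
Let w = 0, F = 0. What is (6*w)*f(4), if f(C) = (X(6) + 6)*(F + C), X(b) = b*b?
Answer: 0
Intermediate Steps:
X(b) = b²
f(C) = 42*C (f(C) = (6² + 6)*(0 + C) = (36 + 6)*C = 42*C)
(6*w)*f(4) = (6*0)*(42*4) = 0*168 = 0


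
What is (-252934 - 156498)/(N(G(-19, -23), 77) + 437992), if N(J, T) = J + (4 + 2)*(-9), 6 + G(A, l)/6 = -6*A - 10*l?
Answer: -204716/219983 ≈ -0.93060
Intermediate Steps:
G(A, l) = -36 - 60*l - 36*A (G(A, l) = -36 + 6*(-6*A - 10*l) = -36 + 6*(-10*l - 6*A) = -36 + (-60*l - 36*A) = -36 - 60*l - 36*A)
N(J, T) = -54 + J (N(J, T) = J + 6*(-9) = J - 54 = -54 + J)
(-252934 - 156498)/(N(G(-19, -23), 77) + 437992) = (-252934 - 156498)/((-54 + (-36 - 60*(-23) - 36*(-19))) + 437992) = -409432/((-54 + (-36 + 1380 + 684)) + 437992) = -409432/((-54 + 2028) + 437992) = -409432/(1974 + 437992) = -409432/439966 = -409432*1/439966 = -204716/219983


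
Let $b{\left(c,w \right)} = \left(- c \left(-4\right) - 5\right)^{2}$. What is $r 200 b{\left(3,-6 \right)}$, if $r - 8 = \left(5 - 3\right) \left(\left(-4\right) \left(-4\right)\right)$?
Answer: $392000$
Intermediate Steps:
$r = 40$ ($r = 8 + \left(5 - 3\right) \left(\left(-4\right) \left(-4\right)\right) = 8 + 2 \cdot 16 = 8 + 32 = 40$)
$b{\left(c,w \right)} = \left(-5 + 4 c\right)^{2}$ ($b{\left(c,w \right)} = \left(4 c - 5\right)^{2} = \left(-5 + 4 c\right)^{2}$)
$r 200 b{\left(3,-6 \right)} = 40 \cdot 200 \left(-5 + 4 \cdot 3\right)^{2} = 8000 \left(-5 + 12\right)^{2} = 8000 \cdot 7^{2} = 8000 \cdot 49 = 392000$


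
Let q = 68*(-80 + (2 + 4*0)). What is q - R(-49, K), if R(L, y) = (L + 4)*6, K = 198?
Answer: -5034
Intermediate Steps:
R(L, y) = 24 + 6*L (R(L, y) = (4 + L)*6 = 24 + 6*L)
q = -5304 (q = 68*(-80 + (2 + 0)) = 68*(-80 + 2) = 68*(-78) = -5304)
q - R(-49, K) = -5304 - (24 + 6*(-49)) = -5304 - (24 - 294) = -5304 - 1*(-270) = -5304 + 270 = -5034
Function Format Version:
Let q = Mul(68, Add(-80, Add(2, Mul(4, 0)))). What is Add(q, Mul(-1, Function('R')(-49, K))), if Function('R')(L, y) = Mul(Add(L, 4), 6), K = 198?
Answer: -5034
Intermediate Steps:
Function('R')(L, y) = Add(24, Mul(6, L)) (Function('R')(L, y) = Mul(Add(4, L), 6) = Add(24, Mul(6, L)))
q = -5304 (q = Mul(68, Add(-80, Add(2, 0))) = Mul(68, Add(-80, 2)) = Mul(68, -78) = -5304)
Add(q, Mul(-1, Function('R')(-49, K))) = Add(-5304, Mul(-1, Add(24, Mul(6, -49)))) = Add(-5304, Mul(-1, Add(24, -294))) = Add(-5304, Mul(-1, -270)) = Add(-5304, 270) = -5034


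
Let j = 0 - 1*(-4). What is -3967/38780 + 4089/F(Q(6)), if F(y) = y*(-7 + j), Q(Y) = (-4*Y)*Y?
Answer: 13071473/1396080 ≈ 9.3630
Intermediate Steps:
j = 4 (j = 0 + 4 = 4)
Q(Y) = -4*Y**2
F(y) = -3*y (F(y) = y*(-7 + 4) = y*(-3) = -3*y)
-3967/38780 + 4089/F(Q(6)) = -3967/38780 + 4089/((-(-12)*6**2)) = -3967*1/38780 + 4089/((-(-12)*36)) = -3967/38780 + 4089/((-3*(-144))) = -3967/38780 + 4089/432 = -3967/38780 + 4089*(1/432) = -3967/38780 + 1363/144 = 13071473/1396080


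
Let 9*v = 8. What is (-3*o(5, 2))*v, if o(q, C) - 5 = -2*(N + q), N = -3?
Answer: -8/3 ≈ -2.6667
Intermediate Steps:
v = 8/9 (v = (⅑)*8 = 8/9 ≈ 0.88889)
o(q, C) = 11 - 2*q (o(q, C) = 5 - 2*(-3 + q) = 5 + (6 - 2*q) = 11 - 2*q)
(-3*o(5, 2))*v = -3*(11 - 2*5)*(8/9) = -3*(11 - 10)*(8/9) = -3*1*(8/9) = -3*8/9 = -8/3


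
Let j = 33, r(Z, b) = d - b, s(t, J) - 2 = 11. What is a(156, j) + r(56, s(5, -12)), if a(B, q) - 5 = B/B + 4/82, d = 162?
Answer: 6357/41 ≈ 155.05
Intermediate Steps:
s(t, J) = 13 (s(t, J) = 2 + 11 = 13)
r(Z, b) = 162 - b
a(B, q) = 248/41 (a(B, q) = 5 + (B/B + 4/82) = 5 + (1 + 4*(1/82)) = 5 + (1 + 2/41) = 5 + 43/41 = 248/41)
a(156, j) + r(56, s(5, -12)) = 248/41 + (162 - 1*13) = 248/41 + (162 - 13) = 248/41 + 149 = 6357/41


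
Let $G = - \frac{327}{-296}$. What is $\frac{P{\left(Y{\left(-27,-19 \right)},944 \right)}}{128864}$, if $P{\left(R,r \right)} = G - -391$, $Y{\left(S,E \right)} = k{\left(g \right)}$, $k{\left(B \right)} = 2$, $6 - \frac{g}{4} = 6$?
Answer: $\frac{116063}{38143744} \approx 0.0030428$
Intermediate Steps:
$g = 0$ ($g = 24 - 24 = 0$)
$G = \frac{327}{296}$ ($G = \left(-327\right) \left(- \frac{1}{296}\right) = \frac{327}{296} \approx 1.1047$)
$Y{\left(S,E \right)} = 2$
$P{\left(R,r \right)} = \frac{116063}{296}$ ($P{\left(R,r \right)} = \frac{327}{296} - -391 = \frac{327}{296} + 391 = \frac{116063}{296}$)
$\frac{P{\left(Y{\left(-27,-19 \right)},944 \right)}}{128864} = \frac{116063}{296 \cdot 128864} = \frac{116063}{296} \cdot \frac{1}{128864} = \frac{116063}{38143744}$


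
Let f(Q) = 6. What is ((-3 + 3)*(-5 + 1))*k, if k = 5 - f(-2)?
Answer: 0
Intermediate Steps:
k = -1 (k = 5 - 1*6 = 5 - 6 = -1)
((-3 + 3)*(-5 + 1))*k = ((-3 + 3)*(-5 + 1))*(-1) = (0*(-4))*(-1) = 0*(-1) = 0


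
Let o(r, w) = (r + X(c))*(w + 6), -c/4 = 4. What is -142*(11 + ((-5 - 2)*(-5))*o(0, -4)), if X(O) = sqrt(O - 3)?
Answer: -1562 - 9940*I*sqrt(19) ≈ -1562.0 - 43327.0*I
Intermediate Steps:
c = -16 (c = -4*4 = -16)
X(O) = sqrt(-3 + O)
o(r, w) = (6 + w)*(r + I*sqrt(19)) (o(r, w) = (r + sqrt(-3 - 16))*(w + 6) = (r + sqrt(-19))*(6 + w) = (r + I*sqrt(19))*(6 + w) = (6 + w)*(r + I*sqrt(19)))
-142*(11 + ((-5 - 2)*(-5))*o(0, -4)) = -142*(11 + ((-5 - 2)*(-5))*(6*0 + 0*(-4) + 6*I*sqrt(19) + I*(-4)*sqrt(19))) = -142*(11 + (-7*(-5))*(0 + 0 + 6*I*sqrt(19) - 4*I*sqrt(19))) = -142*(11 + 35*(2*I*sqrt(19))) = -142*(11 + 70*I*sqrt(19)) = -1562 - 9940*I*sqrt(19)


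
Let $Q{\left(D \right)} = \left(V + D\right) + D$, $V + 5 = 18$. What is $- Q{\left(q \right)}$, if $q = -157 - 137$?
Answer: $575$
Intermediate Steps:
$q = -294$ ($q = -157 - 137 = -294$)
$V = 13$ ($V = -5 + 18 = 13$)
$Q{\left(D \right)} = 13 + 2 D$ ($Q{\left(D \right)} = \left(13 + D\right) + D = 13 + 2 D$)
$- Q{\left(q \right)} = - (13 + 2 \left(-294\right)) = - (13 - 588) = \left(-1\right) \left(-575\right) = 575$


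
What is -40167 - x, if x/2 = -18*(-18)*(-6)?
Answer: -36279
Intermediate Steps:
x = -3888 (x = 2*(-18*(-18)*(-6)) = 2*(324*(-6)) = 2*(-1944) = -3888)
-40167 - x = -40167 - 1*(-3888) = -40167 + 3888 = -36279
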